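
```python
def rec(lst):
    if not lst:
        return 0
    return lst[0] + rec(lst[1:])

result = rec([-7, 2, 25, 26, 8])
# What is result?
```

(-7) + 2 + 25 + 26 + 8 + 0 = 54

Answer: 54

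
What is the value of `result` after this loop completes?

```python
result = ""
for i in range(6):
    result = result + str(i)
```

Concatenate digits 0 to 5
`result` takes the values: "" → "0" → "01" → "012" → "0123" → "01234" → "012345"

Answer: "012345"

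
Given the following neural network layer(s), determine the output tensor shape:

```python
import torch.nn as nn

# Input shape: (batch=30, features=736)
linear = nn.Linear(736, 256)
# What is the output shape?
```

Input: (30, 736) -> Output: (30, 256)

Answer: (30, 256)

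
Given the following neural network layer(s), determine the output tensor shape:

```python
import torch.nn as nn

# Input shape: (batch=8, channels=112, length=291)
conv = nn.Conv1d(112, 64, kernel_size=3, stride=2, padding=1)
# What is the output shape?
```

Input: (8, 112, 291) -> Output: (8, 64, 146)

Answer: (8, 64, 146)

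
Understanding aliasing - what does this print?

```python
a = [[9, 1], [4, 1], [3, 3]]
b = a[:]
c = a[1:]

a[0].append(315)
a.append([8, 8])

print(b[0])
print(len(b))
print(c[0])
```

Key concept: slice with nested mutation.
Step by step:
`a = [[9, 1], [4, 1], [3, 3]]` → a = [[9, 1], [4, 1], [3, 3]]
`b = a[:]` → b = [[9, 1], [4, 1], [3, 3]]
`c = a[1:]` → c = [[4, 1], [3, 3]]
`a[0].append(315)` → a = [[9, 1, 315], [4, 1], [3, 3]]; b = [[9, 1, 315], [4, 1], [3, 3]]
`a.append([8, 8])` → a = [[9, 1, 315], [4, 1], [3, 3], [8, 8]]
`print(b[0])` → prints [9, 1, 315]
`print(len(b))` → prints 3
`print(c[0])` → prints [4, 1]

Answer:
[9, 1, 315]
3
[4, 1]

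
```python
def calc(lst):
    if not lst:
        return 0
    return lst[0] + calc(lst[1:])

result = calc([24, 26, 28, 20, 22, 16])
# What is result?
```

24 + 26 + 28 + 20 + 22 + 16 + 0 = 136

Answer: 136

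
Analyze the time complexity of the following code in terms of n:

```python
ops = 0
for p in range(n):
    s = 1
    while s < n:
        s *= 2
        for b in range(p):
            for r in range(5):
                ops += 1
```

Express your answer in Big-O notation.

Each loop level contributes: n × log n × n × 1. Multiplying the contributions gives O(n^2 log n).

Answer: O(n^2 log n)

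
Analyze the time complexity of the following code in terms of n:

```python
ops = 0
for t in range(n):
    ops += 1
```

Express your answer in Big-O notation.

Each loop level contributes: n. Multiplying the contributions gives O(n).

Answer: O(n)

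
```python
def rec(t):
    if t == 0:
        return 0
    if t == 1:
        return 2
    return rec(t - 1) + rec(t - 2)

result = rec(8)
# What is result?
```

Build up from base cases: rec(0)=0, rec(1)=2, rec(2)=2, rec(3)=4, rec(4)=6, rec(5)=10, rec(6)=16, ..., rec(8)=42

Answer: 42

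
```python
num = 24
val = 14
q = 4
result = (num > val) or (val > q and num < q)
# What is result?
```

Trace:
`num = 24` → num = 24
`val = 14` → val = 14
`q = 4` → q = 4
`result = (num > val) or (val > q and num < q)` → result = True
So result = True

Answer: True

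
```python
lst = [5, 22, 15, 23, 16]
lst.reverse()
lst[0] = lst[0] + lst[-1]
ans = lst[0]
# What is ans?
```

Trace:
`lst = [5, 22, 15, 23, 16]` → lst = [5, 22, 15, 23, 16]
`lst.reverse()` → lst = [16, 23, 15, 22, 5]
`lst[0] = lst[0] + lst[-1]` → lst = [21, 23, 15, 22, 5]
`ans = lst[0]` → ans = 21
So ans = 21

Answer: 21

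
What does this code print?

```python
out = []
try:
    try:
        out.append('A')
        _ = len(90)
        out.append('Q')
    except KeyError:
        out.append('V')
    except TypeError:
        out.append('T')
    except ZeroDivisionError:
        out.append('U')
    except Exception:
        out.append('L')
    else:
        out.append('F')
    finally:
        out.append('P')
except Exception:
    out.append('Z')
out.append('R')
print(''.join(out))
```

Execution trace: 'A' (inner try body) → 'T' (inner except TypeError) → 'P' (inner finally) → 'R' (after the try/except). Output: ATPR

Answer: ATPR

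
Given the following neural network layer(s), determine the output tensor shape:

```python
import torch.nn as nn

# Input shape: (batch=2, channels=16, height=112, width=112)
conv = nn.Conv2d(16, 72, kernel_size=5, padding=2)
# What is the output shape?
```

Input: (2, 16, 112, 112) -> Output: (2, 72, 112, 112)

Answer: (2, 72, 112, 112)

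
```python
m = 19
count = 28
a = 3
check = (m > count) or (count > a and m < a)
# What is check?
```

Trace:
`m = 19` → m = 19
`count = 28` → count = 28
`a = 3` → a = 3
`check = (m > count) or (count > a and m < a)` → check = False
So check = False

Answer: False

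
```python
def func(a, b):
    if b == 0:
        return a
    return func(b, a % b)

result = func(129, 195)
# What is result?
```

func(129, 195) -> func(195, 129) -> func(129, 66) -> func(66, 63) -> func(63, 3) -> func(3, 0) -> 3

Answer: 3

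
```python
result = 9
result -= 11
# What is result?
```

Trace:
`result = 9` → result = 9
`result -= 11` → result = -2
So result = -2

Answer: -2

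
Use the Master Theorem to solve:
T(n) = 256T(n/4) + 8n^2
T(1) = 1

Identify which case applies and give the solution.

a=256, b=4, f(n)=8n^2. log_4(256) = 4. Since c=2 < 4, Case 1 applies: T(n) = Θ(n^log_b(a)) = O(n^4).

Answer: O(n^4) - Case 1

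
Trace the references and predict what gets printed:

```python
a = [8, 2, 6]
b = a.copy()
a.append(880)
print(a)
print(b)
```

Key concept: list.copy() creates independent copy.
Step by step:
`a = [8, 2, 6]` → a = [8, 2, 6]
`b = a.copy()` → b = [8, 2, 6]
`a.append(880)` → a = [8, 2, 6, 880]
`print(a)` → prints [8, 2, 6, 880]
`print(b)` → prints [8, 2, 6]

Answer:
[8, 2, 6, 880]
[8, 2, 6]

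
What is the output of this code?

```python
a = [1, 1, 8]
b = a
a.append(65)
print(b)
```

Key concept: basic list aliasing.
Step by step:
`a = [1, 1, 8]` → a = [1, 1, 8]
`b = a` → b = [1, 1, 8] (same object as a)
`a.append(65)` → a = [1, 1, 8, 65] (same object as b); b = [1, 1, 8, 65] (same object as a)
`print(b)` → prints [1, 1, 8, 65]

Answer: [1, 1, 8, 65]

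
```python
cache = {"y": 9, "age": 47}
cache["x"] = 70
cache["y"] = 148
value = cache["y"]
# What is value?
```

Trace:
`cache = {"y": 9, "age": 47}` → cache = {'y': 9, 'age': 47}
`cache["x"] = 70` → cache = {'y': 9, 'age': 47, 'x': 70}
`cache["y"] = 148` → cache = {'y': 148, 'age': 47, 'x': 70}
`value = cache["y"]` → value = 148
So value = 148

Answer: 148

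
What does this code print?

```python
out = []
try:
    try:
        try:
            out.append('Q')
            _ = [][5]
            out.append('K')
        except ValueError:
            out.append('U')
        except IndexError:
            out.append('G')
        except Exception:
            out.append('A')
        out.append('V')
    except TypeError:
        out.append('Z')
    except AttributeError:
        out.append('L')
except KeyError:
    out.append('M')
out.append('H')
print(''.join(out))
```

Execution trace: 'Q' (inner try body) → 'G' (inner except IndexError) → 'V' (try body, no exception) → 'H' (after the try/except). Output: QGVH

Answer: QGVH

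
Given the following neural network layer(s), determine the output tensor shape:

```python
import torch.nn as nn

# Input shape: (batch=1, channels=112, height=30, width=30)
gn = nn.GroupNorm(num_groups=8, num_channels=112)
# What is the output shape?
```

Input: (1, 112, 30, 30) -> Output: (1, 112, 30, 30)

Answer: (1, 112, 30, 30)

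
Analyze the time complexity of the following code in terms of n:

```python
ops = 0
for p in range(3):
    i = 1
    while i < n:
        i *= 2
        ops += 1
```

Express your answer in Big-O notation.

Each loop level contributes: 1 × log n. Multiplying the contributions gives O(log n).

Answer: O(log n)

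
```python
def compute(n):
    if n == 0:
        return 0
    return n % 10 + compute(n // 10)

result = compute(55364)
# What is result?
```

Sum of digits of 55364: 4 + 6 + 3 + 5 + 5 = 23

Answer: 23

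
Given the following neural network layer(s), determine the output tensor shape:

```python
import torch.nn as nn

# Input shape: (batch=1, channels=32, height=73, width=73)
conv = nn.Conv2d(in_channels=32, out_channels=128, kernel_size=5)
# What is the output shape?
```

Input: (1, 32, 73, 73) -> Output: (1, 128, 69, 69)

Answer: (1, 128, 69, 69)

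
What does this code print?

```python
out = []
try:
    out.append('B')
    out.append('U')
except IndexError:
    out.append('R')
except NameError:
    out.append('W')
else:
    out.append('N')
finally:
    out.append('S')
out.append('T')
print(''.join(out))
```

Execution trace: 'B' (try body) → 'U' (try body, no exception) → 'N' (else) → 'S' (finally) → 'T' (after the try/except). Output: BUNST

Answer: BUNST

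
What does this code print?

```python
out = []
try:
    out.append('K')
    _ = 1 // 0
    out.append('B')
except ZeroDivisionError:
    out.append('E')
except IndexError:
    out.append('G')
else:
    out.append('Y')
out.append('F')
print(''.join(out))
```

Execution trace: 'K' (try body) → 'E' (except ZeroDivisionError) → 'F' (after the try/except). Output: KEF

Answer: KEF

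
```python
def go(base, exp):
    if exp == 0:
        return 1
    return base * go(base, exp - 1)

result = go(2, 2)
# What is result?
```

go(2, 2) = 2 * 2 = 4

Answer: 4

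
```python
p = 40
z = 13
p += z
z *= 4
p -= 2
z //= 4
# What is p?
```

Trace:
`p = 40` → p = 40
`z = 13` → z = 13
`p += z` → p = 53
`z *= 4` → z = 52
`p -= 2` → p = 51
`z //= 4` → z = 13
So p = 51

Answer: 51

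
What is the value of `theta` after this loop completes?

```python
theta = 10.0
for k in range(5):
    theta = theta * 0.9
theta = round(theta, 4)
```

Exponential decay: 10.0 * 0.9^5
`theta` takes the values: 10.0 → 9.0 → 8.1 → 7.29 → 6.561 → 5.9049

Answer: 5.9049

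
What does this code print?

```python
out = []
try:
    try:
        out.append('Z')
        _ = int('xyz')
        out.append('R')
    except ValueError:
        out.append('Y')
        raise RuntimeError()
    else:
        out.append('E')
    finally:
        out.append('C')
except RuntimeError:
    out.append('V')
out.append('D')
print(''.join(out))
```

Execution trace: 'Z' (try body) → 'Y' (except ValueError) → 'C' (finally) → 'V' (outer except RuntimeError) → 'D' (after the try/except). Output: ZYCVD

Answer: ZYCVD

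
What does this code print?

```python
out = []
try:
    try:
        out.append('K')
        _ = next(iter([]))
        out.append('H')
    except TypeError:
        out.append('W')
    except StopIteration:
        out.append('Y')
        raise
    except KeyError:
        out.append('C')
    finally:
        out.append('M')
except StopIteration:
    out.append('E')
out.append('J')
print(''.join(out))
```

Execution trace: 'K' (inner try body) → 'Y' (inner except StopIteration) → 'M' (inner finally) → 'E' (outer except StopIteration) → 'J' (after the try/except). Output: KYMEJ

Answer: KYMEJ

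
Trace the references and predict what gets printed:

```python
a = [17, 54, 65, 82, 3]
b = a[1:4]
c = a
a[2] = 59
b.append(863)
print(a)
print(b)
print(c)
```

Key concept: slice vs alias.
Step by step:
`a = [17, 54, 65, 82, 3]` → a = [17, 54, 65, 82, 3]
`b = a[1:4]` → b = [54, 65, 82]
`c = a` → c = [17, 54, 65, 82, 3] (same object as a)
`a[2] = 59` → a = [17, 54, 59, 82, 3] (same object as c); c = [17, 54, 59, 82, 3] (same object as a)
`b.append(863)` → b = [54, 65, 82, 863]
`print(a)` → prints [17, 54, 59, 82, 3]
`print(b)` → prints [54, 65, 82, 863]
`print(c)` → prints [17, 54, 59, 82, 3]

Answer:
[17, 54, 59, 82, 3]
[54, 65, 82, 863]
[17, 54, 59, 82, 3]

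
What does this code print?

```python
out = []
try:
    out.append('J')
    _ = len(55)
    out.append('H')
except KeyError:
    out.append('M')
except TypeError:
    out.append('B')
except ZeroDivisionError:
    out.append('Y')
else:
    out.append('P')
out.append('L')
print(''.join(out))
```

Execution trace: 'J' (try body) → 'B' (except TypeError) → 'L' (after the try/except). Output: JBL

Answer: JBL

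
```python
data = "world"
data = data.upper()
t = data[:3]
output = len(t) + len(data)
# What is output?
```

Trace:
`data = "world"` → data = 'world'
`data = data.upper()` → data = 'WORLD'
`t = data[:3]` → t = 'WOR'
`output = len(t) + len(data)` → output = 8
So output = 8

Answer: 8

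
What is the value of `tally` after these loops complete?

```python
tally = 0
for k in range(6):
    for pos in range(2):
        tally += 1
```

6 * 2 = 12
`tally` takes the values: 0 → 1 → 2 → 3 → 4 → 5 → 6 → 7 → 8 → 9 → 10 → 11 → 12

Answer: 12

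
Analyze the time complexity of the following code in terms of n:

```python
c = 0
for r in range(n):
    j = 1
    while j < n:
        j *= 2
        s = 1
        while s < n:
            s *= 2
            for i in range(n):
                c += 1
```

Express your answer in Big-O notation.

Each loop level contributes: n × log n × log n × n. Multiplying the contributions gives O(n^2 log² n).

Answer: O(n^2 log² n)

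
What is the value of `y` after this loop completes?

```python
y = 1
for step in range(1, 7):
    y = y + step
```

Start at 1, add 1 through 6
`y` takes the values: 1 → 2 → 4 → 7 → 11 → 16 → 22

Answer: 22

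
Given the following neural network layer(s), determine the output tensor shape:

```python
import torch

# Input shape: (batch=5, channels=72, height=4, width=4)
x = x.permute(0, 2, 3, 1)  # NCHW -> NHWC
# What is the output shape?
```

Input: (5, 72, 4, 4) -> Output: (5, 4, 4, 72)

Answer: (5, 4, 4, 72)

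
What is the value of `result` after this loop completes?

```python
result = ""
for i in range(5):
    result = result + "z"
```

Repeat 'z' 5 times
`result` takes the values: "" → "z" → "zz" → "zzz" → "zzzz" → "zzzzz"

Answer: "zzzzz"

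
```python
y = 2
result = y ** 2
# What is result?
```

Trace:
`y = 2` → y = 2
`result = y ** 2` → result = 4
So result = 4

Answer: 4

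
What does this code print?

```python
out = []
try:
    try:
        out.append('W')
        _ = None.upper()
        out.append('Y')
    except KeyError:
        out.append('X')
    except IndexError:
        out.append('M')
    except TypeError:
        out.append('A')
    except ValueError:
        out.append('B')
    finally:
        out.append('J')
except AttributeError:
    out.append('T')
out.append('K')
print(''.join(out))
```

Execution trace: 'W' (try body) → 'J' (finally) → 'T' (outer except AttributeError) → 'K' (after the try/except). Output: WJTK

Answer: WJTK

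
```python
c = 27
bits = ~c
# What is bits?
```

Trace:
`c = 27` → c = 27
`bits = ~c` → bits = -28
So bits = -28

Answer: -28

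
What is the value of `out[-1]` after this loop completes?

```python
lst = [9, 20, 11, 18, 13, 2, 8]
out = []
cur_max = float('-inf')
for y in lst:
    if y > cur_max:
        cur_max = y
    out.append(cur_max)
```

Running max ends at 20
`out` takes the values: [] → [9] → [9, 20] → [9, 20, 20] → [9, 20, 20, 20] → [9, 20, 20, 20, 20] → [9, 20, 20, 20, 20, 20] → [9, 20, 20, 20, 20, 20, 20]
So `out[-1]` = 20

Answer: 20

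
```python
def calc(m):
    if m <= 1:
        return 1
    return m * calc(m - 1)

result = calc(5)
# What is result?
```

calc(5) = 5 * 4 * 3 * 2 * 1 = 120

Answer: 120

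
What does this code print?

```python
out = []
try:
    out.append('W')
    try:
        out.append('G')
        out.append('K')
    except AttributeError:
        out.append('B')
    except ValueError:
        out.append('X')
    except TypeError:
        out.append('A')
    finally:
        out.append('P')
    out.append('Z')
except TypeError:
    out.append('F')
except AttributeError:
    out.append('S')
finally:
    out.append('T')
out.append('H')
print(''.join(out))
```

Execution trace: 'W' (try body) → 'G' (inner try body) → 'K' (inner try body, no exception) → 'P' (inner finally) → 'Z' (try body, no exception) → 'T' (finally) → 'H' (after the try/except). Output: WGKPZTH

Answer: WGKPZTH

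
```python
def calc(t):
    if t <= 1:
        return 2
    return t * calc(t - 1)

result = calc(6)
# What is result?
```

calc(6) = 6 * 5 * 4 * 3 * 2 * 2 = 1440

Answer: 1440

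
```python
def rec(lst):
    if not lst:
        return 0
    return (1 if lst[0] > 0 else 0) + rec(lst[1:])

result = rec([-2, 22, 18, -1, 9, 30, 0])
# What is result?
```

Count of positive elements in [-2, 22, 18, -1, 9, 30, 0] = 4

Answer: 4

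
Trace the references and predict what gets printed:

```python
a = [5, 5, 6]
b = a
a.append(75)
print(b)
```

Key concept: basic list aliasing.
Step by step:
`a = [5, 5, 6]` → a = [5, 5, 6]
`b = a` → b = [5, 5, 6] (same object as a)
`a.append(75)` → a = [5, 5, 6, 75] (same object as b); b = [5, 5, 6, 75] (same object as a)
`print(b)` → prints [5, 5, 6, 75]

Answer: [5, 5, 6, 75]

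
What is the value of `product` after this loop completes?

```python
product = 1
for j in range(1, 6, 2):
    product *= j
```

Product of 1, 3, 5, ... up to 5
`product` takes the values: 1 → 3 → 15

Answer: 15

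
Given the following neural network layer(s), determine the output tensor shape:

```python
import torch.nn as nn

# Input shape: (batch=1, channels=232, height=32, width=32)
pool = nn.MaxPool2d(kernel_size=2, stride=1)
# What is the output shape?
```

Input: (1, 232, 32, 32) -> Output: (1, 232, 31, 31)

Answer: (1, 232, 31, 31)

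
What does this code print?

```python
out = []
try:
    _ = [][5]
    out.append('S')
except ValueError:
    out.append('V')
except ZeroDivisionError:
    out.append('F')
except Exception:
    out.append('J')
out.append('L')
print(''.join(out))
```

Execution trace: 'J' (except Exception) → 'L' (after the try/except). Output: JL

Answer: JL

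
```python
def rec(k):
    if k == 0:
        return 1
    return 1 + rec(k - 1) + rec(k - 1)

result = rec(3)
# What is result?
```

rec(k) = 1 + 2·rec(k-1), rec(0)=1. Closed form: (1+1)·2^3 - 1 = 15.

Answer: 15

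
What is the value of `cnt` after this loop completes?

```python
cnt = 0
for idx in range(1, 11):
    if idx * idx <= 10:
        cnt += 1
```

Count numbers where idx² ≤ 10
`cnt` takes the values: 0 → 1 → 2 → 3

Answer: 3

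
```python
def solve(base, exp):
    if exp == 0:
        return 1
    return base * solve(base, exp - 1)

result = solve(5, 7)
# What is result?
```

solve(5, 7) = 5 * 5 * 5 * 5 * 5 * 5 * 5 = 78125

Answer: 78125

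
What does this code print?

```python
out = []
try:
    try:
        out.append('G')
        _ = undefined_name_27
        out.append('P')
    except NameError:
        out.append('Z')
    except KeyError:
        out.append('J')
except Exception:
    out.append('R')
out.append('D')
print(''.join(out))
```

Execution trace: 'G' (inner try body) → 'Z' (inner except NameError) → 'D' (after the try/except). Output: GZD

Answer: GZD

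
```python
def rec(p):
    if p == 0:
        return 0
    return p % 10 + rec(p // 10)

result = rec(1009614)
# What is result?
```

Sum of digits of 1009614: 4 + 1 + 6 + 9 + 0 + 0 + 1 = 21

Answer: 21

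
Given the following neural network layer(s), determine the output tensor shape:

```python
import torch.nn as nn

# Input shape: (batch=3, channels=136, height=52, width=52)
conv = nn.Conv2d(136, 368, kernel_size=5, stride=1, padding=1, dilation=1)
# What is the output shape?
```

Input: (3, 136, 52, 52) -> Output: (3, 368, 50, 50)

Answer: (3, 368, 50, 50)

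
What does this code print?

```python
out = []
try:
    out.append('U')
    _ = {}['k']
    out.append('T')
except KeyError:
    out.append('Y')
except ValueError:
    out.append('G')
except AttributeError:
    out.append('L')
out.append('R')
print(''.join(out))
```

Execution trace: 'U' (try body) → 'Y' (except KeyError) → 'R' (after the try/except). Output: UYR

Answer: UYR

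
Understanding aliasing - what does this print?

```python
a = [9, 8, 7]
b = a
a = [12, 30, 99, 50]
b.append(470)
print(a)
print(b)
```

Key concept: rebinding vs mutation: a is rebound to a new list, b still points at the original.
Step by step:
`a = [9, 8, 7]` → a = [9, 8, 7]
`b = a` → b = [9, 8, 7] (same object as a)
`a = [12, 30, 99, 50]` → a = [12, 30, 99, 50]
`b.append(470)` → b = [9, 8, 7, 470]
`print(a)` → prints [12, 30, 99, 50]
`print(b)` → prints [9, 8, 7, 470]

Answer:
[12, 30, 99, 50]
[9, 8, 7, 470]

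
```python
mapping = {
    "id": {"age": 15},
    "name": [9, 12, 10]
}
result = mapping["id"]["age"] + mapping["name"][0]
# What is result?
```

Trace:
`mapping = { ...` → mapping = {'id': {'age': 15}, 'name': [9, 12, 10]}
`result = mapping["id"]["age"] + mapping["name"][0]` → result = 24
So result = 24

Answer: 24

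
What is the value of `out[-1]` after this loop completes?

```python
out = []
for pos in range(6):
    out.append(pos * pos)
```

Last element of squares 0 to 5
`out` takes the values: [] → [0] → [0, 1] → [0, 1, 4] → [0, 1, 4, 9] → [0, 1, 4, 9, 16] → [0, 1, 4, 9, 16, 25]
So `out[-1]` = 25

Answer: 25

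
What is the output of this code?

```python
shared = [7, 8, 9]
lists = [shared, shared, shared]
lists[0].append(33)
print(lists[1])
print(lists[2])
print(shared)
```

Key concept: list of same reference.
Step by step:
`shared = [7, 8, 9]` → shared = [7, 8, 9]
`lists = [shared, shared, shared]` → lists = [[7, 8, 9], [7, 8, 9], [7, 8, 9]]
`lists[0].append(33)` → shared = [7, 8, 9, 33]; lists = [[7, 8, 9, 33], [7, 8, 9, 33], [7, 8, 9, 33]]
`print(lists[1])` → prints [7, 8, 9, 33]
`print(lists[2])` → prints [7, 8, 9, 33]
`print(shared)` → prints [7, 8, 9, 33]

Answer:
[7, 8, 9, 33]
[7, 8, 9, 33]
[7, 8, 9, 33]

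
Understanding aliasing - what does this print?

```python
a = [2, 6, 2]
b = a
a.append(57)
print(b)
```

Key concept: basic list aliasing.
Step by step:
`a = [2, 6, 2]` → a = [2, 6, 2]
`b = a` → b = [2, 6, 2] (same object as a)
`a.append(57)` → a = [2, 6, 2, 57] (same object as b); b = [2, 6, 2, 57] (same object as a)
`print(b)` → prints [2, 6, 2, 57]

Answer: [2, 6, 2, 57]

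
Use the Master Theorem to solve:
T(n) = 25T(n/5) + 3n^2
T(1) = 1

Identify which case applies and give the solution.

a=25, b=5, f(n)=3n^2. log_5(25) = 2. Since c=2 = 2, Case 2 applies: T(n) = Θ(n^log_b(a) · log n) = O(n^2 log n).

Answer: O(n^2 log n) - Case 2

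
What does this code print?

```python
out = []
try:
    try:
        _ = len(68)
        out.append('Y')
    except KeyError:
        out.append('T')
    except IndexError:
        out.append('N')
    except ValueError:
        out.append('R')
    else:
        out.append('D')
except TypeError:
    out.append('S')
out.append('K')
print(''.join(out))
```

Execution trace: 'S' (outer except TypeError) → 'K' (after the try/except). Output: SK

Answer: SK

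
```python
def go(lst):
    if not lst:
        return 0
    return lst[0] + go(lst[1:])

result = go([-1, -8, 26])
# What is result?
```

(-1) + (-8) + 26 + 0 = 17

Answer: 17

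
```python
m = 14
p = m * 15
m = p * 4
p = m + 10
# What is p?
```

Trace:
`m = 14` → m = 14
`p = m * 15` → p = 210
`m = p * 4` → m = 840
`p = m + 10` → p = 850
So p = 850

Answer: 850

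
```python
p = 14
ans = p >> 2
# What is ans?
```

Trace:
`p = 14` → p = 14
`ans = p >> 2` → ans = 3
So ans = 3

Answer: 3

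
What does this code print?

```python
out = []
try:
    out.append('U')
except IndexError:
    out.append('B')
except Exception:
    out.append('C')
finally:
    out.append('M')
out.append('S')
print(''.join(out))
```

Execution trace: 'U' (try body, no exception) → 'M' (finally) → 'S' (after the try/except). Output: UMS

Answer: UMS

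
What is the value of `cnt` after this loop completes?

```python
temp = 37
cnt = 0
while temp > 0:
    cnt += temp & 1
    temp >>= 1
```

Count set bits in 37 (binary: 0b100101)
`cnt` takes the values: 0 → 1 → 2 → 3

Answer: 3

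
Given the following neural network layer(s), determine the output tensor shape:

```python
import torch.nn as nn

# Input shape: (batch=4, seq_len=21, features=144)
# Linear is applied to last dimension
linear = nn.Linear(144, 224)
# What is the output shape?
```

Input: (4, 21, 144) -> Output: (4, 21, 224)

Answer: (4, 21, 224)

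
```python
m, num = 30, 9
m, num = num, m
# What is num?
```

Trace:
`m, num = 30, 9` → m = 30; num = 9
`m, num = num, m` → m = 9; num = 30
So num = 30

Answer: 30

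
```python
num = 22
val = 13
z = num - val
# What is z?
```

Trace:
`num = 22` → num = 22
`val = 13` → val = 13
`z = num - val` → z = 9
So z = 9

Answer: 9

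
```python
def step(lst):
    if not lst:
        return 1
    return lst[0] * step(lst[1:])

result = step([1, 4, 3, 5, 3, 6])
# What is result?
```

Product over [1, 4, 3, 5, 3, 6] = 1 * 4 * 3 * 5 * 3 * 6 = 1080

Answer: 1080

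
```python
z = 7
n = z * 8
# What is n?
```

Trace:
`z = 7` → z = 7
`n = z * 8` → n = 56
So n = 56

Answer: 56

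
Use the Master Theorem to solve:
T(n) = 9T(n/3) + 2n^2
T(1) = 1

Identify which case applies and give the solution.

a=9, b=3, f(n)=2n^2. log_3(9) = 2. Since c=2 = 2, Case 2 applies: T(n) = Θ(n^log_b(a) · log n) = O(n^2 log n).

Answer: O(n^2 log n) - Case 2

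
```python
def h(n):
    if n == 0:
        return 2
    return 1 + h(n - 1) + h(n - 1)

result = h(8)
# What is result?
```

h(n) = 1 + 2·h(n-1), h(0)=2. Closed form: (2+1)·2^8 - 1 = 767.

Answer: 767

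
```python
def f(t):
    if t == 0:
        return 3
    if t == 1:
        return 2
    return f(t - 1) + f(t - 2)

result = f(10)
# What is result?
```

Build up from base cases: f(0)=3, f(1)=2, f(2)=5, f(3)=7, f(4)=12, f(5)=19, f(6)=31, ..., f(10)=212

Answer: 212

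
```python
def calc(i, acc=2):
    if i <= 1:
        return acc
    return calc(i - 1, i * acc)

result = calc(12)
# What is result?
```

Accumulator trace (n, acc): (12, 2) -> (11, 24) -> (10, 264) -> (9, 2640) -> (8, 23760) -> (7, 190080) -> (6, 1330560) -> (5, 7983360) -> (4, 39916800) -> (3, 159667200) -> (2, 479001600) -> (1, 958003200) -> return 958003200

Answer: 958003200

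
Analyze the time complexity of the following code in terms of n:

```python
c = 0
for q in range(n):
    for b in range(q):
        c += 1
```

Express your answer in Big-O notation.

Each loop level contributes: n × n. Multiplying the contributions gives O(n^2).

Answer: O(n^2)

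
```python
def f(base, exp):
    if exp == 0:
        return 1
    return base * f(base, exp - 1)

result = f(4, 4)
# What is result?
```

f(4, 4) = 4 * 4 * 4 * 4 = 256

Answer: 256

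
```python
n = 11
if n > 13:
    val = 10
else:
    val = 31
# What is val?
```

Trace:
`n = 11` → n = 11
`if n > 13: ...` → n > 13 is False, take else branch → val = 31
So val = 31

Answer: 31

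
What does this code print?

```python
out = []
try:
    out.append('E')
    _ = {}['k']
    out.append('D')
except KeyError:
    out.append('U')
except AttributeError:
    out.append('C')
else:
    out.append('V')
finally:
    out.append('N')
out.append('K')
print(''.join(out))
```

Execution trace: 'E' (try body) → 'U' (except KeyError) → 'N' (finally) → 'K' (after the try/except). Output: EUNK

Answer: EUNK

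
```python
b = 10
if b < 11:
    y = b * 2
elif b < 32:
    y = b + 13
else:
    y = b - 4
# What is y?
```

Trace:
`b = 10` → b = 10
`if b < 11: ...` → b < 11 is True → y = 20
So y = 20

Answer: 20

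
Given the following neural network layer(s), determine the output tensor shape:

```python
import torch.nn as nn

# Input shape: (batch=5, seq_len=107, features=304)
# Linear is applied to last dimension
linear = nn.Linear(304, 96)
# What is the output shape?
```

Input: (5, 107, 304) -> Output: (5, 107, 96)

Answer: (5, 107, 96)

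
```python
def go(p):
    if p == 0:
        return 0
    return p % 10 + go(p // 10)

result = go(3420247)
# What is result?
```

Sum of digits of 3420247: 7 + 4 + 2 + 0 + 2 + 4 + 3 = 22

Answer: 22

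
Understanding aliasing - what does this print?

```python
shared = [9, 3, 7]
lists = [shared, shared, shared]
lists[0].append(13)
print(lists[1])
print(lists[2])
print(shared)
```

Key concept: list of same reference.
Step by step:
`shared = [9, 3, 7]` → shared = [9, 3, 7]
`lists = [shared, shared, shared]` → lists = [[9, 3, 7], [9, 3, 7], [9, 3, 7]]
`lists[0].append(13)` → shared = [9, 3, 7, 13]; lists = [[9, 3, 7, 13], [9, 3, 7, 13], [9, 3, 7, 13]]
`print(lists[1])` → prints [9, 3, 7, 13]
`print(lists[2])` → prints [9, 3, 7, 13]
`print(shared)` → prints [9, 3, 7, 13]

Answer:
[9, 3, 7, 13]
[9, 3, 7, 13]
[9, 3, 7, 13]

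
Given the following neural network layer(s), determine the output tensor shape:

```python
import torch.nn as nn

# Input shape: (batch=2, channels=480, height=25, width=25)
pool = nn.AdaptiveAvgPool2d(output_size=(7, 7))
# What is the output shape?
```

Input: (2, 480, 25, 25) -> Output: (2, 480, 7, 7)

Answer: (2, 480, 7, 7)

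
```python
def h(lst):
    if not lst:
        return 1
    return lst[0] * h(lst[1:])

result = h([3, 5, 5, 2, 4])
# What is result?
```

Product over [3, 5, 5, 2, 4] = 3 * 5 * 5 * 2 * 4 = 600

Answer: 600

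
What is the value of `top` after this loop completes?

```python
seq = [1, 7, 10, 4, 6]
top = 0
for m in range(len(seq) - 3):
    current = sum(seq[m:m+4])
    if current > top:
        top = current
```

Max sum of 4-element window in [1, 7, 10, 4, 6]
`top` takes the values: 0 → 22 → 27

Answer: 27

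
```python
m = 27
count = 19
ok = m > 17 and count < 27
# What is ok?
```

Trace:
`m = 27` → m = 27
`count = 19` → count = 19
`ok = m > 17 and count < 27` → ok = True
So ok = True

Answer: True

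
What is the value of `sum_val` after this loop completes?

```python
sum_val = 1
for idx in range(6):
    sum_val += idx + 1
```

Start at 1, add 1 to 6 = 22
`sum_val` takes the values: 1 → 2 → 4 → 7 → 11 → 16 → 22

Answer: 22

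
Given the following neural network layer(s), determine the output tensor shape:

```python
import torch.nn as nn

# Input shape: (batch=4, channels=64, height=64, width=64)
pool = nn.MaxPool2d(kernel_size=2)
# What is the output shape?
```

Input: (4, 64, 64, 64) -> Output: (4, 64, 32, 32)

Answer: (4, 64, 32, 32)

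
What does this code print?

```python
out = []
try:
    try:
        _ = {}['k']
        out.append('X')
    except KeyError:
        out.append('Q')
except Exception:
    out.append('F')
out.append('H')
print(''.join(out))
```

Execution trace: 'Q' (inner except KeyError) → 'H' (after the try/except). Output: QH

Answer: QH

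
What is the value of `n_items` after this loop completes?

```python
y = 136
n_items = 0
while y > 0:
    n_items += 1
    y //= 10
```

Count digits by repeated division by 10
`n_items` takes the values: 0 → 1 → 2 → 3

Answer: 3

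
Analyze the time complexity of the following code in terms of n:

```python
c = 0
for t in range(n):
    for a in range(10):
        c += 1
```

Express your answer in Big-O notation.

Each loop level contributes: n × 1. Multiplying the contributions gives O(n).

Answer: O(n)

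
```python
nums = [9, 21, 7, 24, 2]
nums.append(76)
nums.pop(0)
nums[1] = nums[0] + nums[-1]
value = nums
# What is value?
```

Trace:
`nums = [9, 21, 7, 24, 2]` → nums = [9, 21, 7, 24, 2]
`nums.append(76)` → nums = [9, 21, 7, 24, 2, 76]
`nums.pop(0)` → nums = [21, 7, 24, 2, 76]
`nums[1] = nums[0] + nums[-1]` → nums = [21, 97, 24, 2, 76]
`value = nums` → value = [21, 97, 24, 2, 76]
So value = [21, 97, 24, 2, 76]

Answer: [21, 97, 24, 2, 76]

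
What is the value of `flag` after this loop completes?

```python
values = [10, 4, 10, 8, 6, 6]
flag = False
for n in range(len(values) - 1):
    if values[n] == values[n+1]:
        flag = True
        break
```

Check consecutive duplicates in [10, 4, 10, 8, 6, 6]
`flag` takes the values: False → True

Answer: True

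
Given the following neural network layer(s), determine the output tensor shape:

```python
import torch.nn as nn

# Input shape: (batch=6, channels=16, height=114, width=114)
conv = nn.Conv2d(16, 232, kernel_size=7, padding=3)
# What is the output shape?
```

Input: (6, 16, 114, 114) -> Output: (6, 232, 114, 114)

Answer: (6, 232, 114, 114)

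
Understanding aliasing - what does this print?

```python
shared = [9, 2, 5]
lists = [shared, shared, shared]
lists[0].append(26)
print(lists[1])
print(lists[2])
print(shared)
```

Key concept: list of same reference.
Step by step:
`shared = [9, 2, 5]` → shared = [9, 2, 5]
`lists = [shared, shared, shared]` → lists = [[9, 2, 5], [9, 2, 5], [9, 2, 5]]
`lists[0].append(26)` → shared = [9, 2, 5, 26]; lists = [[9, 2, 5, 26], [9, 2, 5, 26], [9, 2, 5, 26]]
`print(lists[1])` → prints [9, 2, 5, 26]
`print(lists[2])` → prints [9, 2, 5, 26]
`print(shared)` → prints [9, 2, 5, 26]

Answer:
[9, 2, 5, 26]
[9, 2, 5, 26]
[9, 2, 5, 26]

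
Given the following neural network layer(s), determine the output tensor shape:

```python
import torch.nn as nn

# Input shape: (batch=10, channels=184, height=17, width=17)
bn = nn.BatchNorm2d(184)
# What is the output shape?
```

Input: (10, 184, 17, 17) -> Output: (10, 184, 17, 17)

Answer: (10, 184, 17, 17)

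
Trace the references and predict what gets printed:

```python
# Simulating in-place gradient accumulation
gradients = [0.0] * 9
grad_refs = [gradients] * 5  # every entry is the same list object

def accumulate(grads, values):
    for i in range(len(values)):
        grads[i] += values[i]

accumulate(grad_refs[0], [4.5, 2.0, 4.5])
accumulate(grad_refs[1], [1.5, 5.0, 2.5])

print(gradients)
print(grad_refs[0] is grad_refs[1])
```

Key concept: gradient accumulation aliasing.
Step by step:
`gradients = [0.0] * 9` → gradients = [0.0, 0.0, 0.0, 0.0, 0.0, 0.0, 0.0, 0.0, 0.0]
`grad_refs = [gradients] * 5` → grad_refs = [[0.0, 0.0, 0.0, 0.0, 0.0, 0.0, 0.0, 0.0, 0.0], [0.0, 0.0, 0.0, 0.0, 0.0, 0.0, 0.0, 0.0, 0.0], [0.0, 0.0, 0.0, 0.0, 0.0, 0.0, 0.0, 0.0, 0.0], [0.0, 0.0, 0.0, 0.0, 0.0, 0.0, 0.0, 0.0, 0.0], [0.0, 0.0, 0.0, 0.0, 0.0, 0.0, 0.0, 0.0, 0.0]]
`accumulate(grad_refs[0], [4.5, 2.0, 4.5])` → gradients = [4.5, 2.0, 4.5, 0.0, 0.0, 0.0, 0.0, 0.0, 0.0]; grad_refs = [[4.5, 2.0, 4.5, 0.0, 0.0, 0.0, 0.0, 0.0, 0.0], [4.5, 2.0, 4.5, 0.0, 0.0, 0.0, 0.0, 0.0, 0.0], [4.5, 2.0, 4.5, 0.0, 0.0, 0.0, 0.0, 0.0, 0.0], [4.5, 2.0, 4.5, 0.0, 0.0, 0.0, 0.0, 0.0, 0.0], [4.5, 2.0, 4.5, 0.0, 0.0, 0.0, 0.0, 0.0, 0.0]]
`accumulate(grad_refs[1], [1.5, 5.0, 2.5])` → gradients = [6.0, 7.0, 7.0, 0.0, 0.0, 0.0, 0.0, 0.0, 0.0]; grad_refs = [[6.0, 7.0, 7.0, 0.0, 0.0, 0.0, 0.0, 0.0, 0.0], [6.0, 7.0, 7.0, 0.0, 0.0, 0.0, 0.0, 0.0, 0.0], [6.0, 7.0, 7.0, 0.0, 0.0, 0.0, 0.0, 0.0, 0.0], [6.0, 7.0, 7.0, 0.0, 0.0, 0.0, 0.0, 0.0, 0.0], [6.0, 7.0, 7.0, 0.0, 0.0, 0.0, 0.0, 0.0, 0.0]]
`print(gradients)` → prints [6.0, 7.0, 7.0, 0.0, 0.0, 0.0, 0.0, 0.0, 0.0]
`print(grad_refs[0] is grad_refs[1])` → prints True

Answer:
[6.0, 7.0, 7.0, 0.0, 0.0, 0.0, 0.0, 0.0, 0.0]
True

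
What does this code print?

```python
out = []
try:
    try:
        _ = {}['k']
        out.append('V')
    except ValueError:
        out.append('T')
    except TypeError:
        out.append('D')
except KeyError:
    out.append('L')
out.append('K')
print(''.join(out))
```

Execution trace: 'L' (outer except KeyError) → 'K' (after the try/except). Output: LK

Answer: LK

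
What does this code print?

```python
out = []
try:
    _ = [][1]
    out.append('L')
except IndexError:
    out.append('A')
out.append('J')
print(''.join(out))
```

Execution trace: 'A' (except IndexError) → 'J' (after the try/except). Output: AJ

Answer: AJ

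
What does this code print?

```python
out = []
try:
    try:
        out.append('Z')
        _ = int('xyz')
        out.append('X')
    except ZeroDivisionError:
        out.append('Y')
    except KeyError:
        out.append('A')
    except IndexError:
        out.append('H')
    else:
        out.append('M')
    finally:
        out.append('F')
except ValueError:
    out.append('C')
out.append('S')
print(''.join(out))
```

Execution trace: 'Z' (try body) → 'F' (finally) → 'C' (outer except ValueError) → 'S' (after the try/except). Output: ZFCS

Answer: ZFCS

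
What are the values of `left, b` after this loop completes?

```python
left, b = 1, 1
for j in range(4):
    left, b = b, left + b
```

Fibonacci: after 4 iterations
`left, b` takes the values: (1, 1) → (1, 2) → (2, 3) → (3, 5) → (5, 8)

Answer: 5, 8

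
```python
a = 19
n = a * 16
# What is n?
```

Trace:
`a = 19` → a = 19
`n = a * 16` → n = 304
So n = 304

Answer: 304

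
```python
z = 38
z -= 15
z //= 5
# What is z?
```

Trace:
`z = 38` → z = 38
`z -= 15` → z = 23
`z //= 5` → z = 4
So z = 4

Answer: 4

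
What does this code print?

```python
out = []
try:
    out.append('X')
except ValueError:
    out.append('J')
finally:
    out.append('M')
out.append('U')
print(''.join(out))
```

Execution trace: 'X' (try body, no exception) → 'M' (finally) → 'U' (after the try/except). Output: XMU

Answer: XMU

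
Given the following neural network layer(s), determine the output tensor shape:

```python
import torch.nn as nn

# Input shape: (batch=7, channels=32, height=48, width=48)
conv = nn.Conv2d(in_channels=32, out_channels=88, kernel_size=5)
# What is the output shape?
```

Input: (7, 32, 48, 48) -> Output: (7, 88, 44, 44)

Answer: (7, 88, 44, 44)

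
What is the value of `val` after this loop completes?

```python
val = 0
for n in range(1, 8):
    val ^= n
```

XOR of 1 to 7
`val` takes the values: 0 → 1 → 3 → 0 → 4 → 1 → 7 → 0

Answer: 0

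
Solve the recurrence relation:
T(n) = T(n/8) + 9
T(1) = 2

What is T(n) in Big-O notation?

Each step divides n by 8 and adds 9. After log_8(n) steps we reach T(1)=2. So T(n) = 9·log_8(n) + 2 = O(log n).

Answer: O(log n)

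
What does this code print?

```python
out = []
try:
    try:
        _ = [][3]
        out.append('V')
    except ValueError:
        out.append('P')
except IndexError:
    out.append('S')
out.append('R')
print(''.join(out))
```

Execution trace: 'S' (outer except IndexError) → 'R' (after the try/except). Output: SR

Answer: SR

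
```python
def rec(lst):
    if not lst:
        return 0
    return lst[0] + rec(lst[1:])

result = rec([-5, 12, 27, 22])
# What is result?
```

(-5) + 12 + 27 + 22 + 0 = 56

Answer: 56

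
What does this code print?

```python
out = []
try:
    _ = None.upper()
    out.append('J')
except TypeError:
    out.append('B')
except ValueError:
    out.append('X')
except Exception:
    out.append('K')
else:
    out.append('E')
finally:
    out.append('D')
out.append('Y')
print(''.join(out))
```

Execution trace: 'K' (except Exception) → 'D' (finally) → 'Y' (after the try/except). Output: KDY

Answer: KDY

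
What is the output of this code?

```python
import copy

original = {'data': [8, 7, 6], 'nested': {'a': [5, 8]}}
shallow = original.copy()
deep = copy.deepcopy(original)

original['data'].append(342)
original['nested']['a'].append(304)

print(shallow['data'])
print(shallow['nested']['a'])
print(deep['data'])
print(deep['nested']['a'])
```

Key concept: comparing shallow vs deep copy.
Step by step:
`original = {'data': [8, 7, 6], 'nested': {'a': [5, 8]}}` → original = {'data': [8, 7, 6], 'nested': {'a': [5, 8]}}
`shallow = original.copy()` → shallow = {'data': [8, 7, 6], 'nested': {'a': [5, 8]}}
`deep = copy.deepcopy(original)` → deep = {'data': [8, 7, 6], 'nested': {'a': [5, 8]}}
`original['data'].append(342)` → original = {'data': [8, 7, 6, 342], 'nested': {'a': [5, 8]}}; shallow = {'data': [8, 7, 6, 342], 'nested': {'a': [5, 8]}}
`original['nested']['a'].append(304)` → original = {'data': [8, 7, 6, 342], 'nested': {'a': [5, 8, 304]}}; shallow = {'data': [8, 7, 6, 342], 'nested': {'a': [5, 8, 304]}}
`print(shallow['data'])` → prints [8, 7, 6, 342]
`print(shallow['nested']['a'])` → prints [5, 8, 304]
`print(deep['data'])` → prints [8, 7, 6]
`print(deep['nested']['a'])` → prints [5, 8]

Answer:
[8, 7, 6, 342]
[5, 8, 304]
[8, 7, 6]
[5, 8]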